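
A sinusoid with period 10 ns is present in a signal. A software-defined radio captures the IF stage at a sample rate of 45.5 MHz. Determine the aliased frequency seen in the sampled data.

T = 10 ns → f = 1/T = 100 MHz.
100 MHz mod fs = 9 MHz.
9 MHz ≤ fs/2 = 22.75 MHz, appears at 9 MHz.

9 MHz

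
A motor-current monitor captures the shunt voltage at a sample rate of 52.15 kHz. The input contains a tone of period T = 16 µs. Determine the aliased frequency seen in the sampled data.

10.35 kHz

T = 16 µs → f = 1/T = 62.5 kHz.
62.5 kHz mod fs = 10.35 kHz.
10.35 kHz ≤ fs/2 = 26.075 kHz, appears at 10.35 kHz.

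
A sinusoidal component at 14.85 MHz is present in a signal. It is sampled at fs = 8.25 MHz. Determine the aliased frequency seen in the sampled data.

14.85 MHz mod fs = 6.6 MHz.
6.6 MHz > fs/2 = 4.125 MHz, folds to fs − 6.6 MHz = 1.65 MHz.

1.65 MHz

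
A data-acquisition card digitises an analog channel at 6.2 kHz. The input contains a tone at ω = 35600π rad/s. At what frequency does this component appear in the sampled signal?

ω = 35600π rad/s → f = ω/(2π) = 17800 Hz = 17.8 kHz.
17.8 kHz mod fs = 5.4 kHz.
5.4 kHz > fs/2 = 3.1 kHz, folds to fs − 5.4 kHz = 0.8 kHz.

0.8 kHz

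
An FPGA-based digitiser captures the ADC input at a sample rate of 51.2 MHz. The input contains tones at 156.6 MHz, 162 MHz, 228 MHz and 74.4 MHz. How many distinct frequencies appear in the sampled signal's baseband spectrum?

fs/2 = 25.6 MHz.
156.6 MHz mod fs = 3 MHz.
3 MHz ≤ fs/2 = 25.6 MHz, appears at 3 MHz.
162 MHz mod fs = 8.4 MHz.
8.4 MHz ≤ fs/2 = 25.6 MHz, appears at 8.4 MHz.
228 MHz mod fs = 23.2 MHz.
23.2 MHz ≤ fs/2 = 25.6 MHz, appears at 23.2 MHz.
74.4 MHz mod fs = 23.2 MHz.
23.2 MHz ≤ fs/2 = 25.6 MHz, appears at 23.2 MHz.
Distinct values: {3 MHz, 8.4 MHz, 23.2 MHz} → 3.

3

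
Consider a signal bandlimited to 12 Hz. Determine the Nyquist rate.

Nyquist rate = 2 × 12 Hz = 24 Hz.

24 Hz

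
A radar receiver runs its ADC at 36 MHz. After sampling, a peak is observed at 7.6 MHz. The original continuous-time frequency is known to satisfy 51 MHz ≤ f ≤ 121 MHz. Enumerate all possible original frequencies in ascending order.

Frequencies that alias to 7.6 MHz are k·fs ± 7.6 MHz for integer k ≥ 0.
k=0: 7.6 MHz.
k=1: 28.4 MHz, 43.6 MHz.
k=2: 64.4 MHz, 79.6 MHz.
k=3: 100.4 MHz, 115.6 MHz.
k=4: 136.4 MHz, 151.6 MHz.
Within [51 MHz, 121 MHz]: 64.4 MHz, 79.6 MHz, 100.4 MHz, 115.6 MHz.

64.4 MHz, 79.6 MHz, 100.4 MHz, 115.6 MHz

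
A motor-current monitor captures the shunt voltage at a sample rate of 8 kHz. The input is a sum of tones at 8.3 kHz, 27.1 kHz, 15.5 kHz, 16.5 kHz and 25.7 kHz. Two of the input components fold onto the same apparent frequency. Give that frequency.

0.5 kHz

fs/2 = 4 kHz.
8.3 kHz mod fs = 0.3 kHz.
0.3 kHz ≤ fs/2 = 4 kHz, appears at 0.3 kHz.
27.1 kHz mod fs = 3.1 kHz.
3.1 kHz ≤ fs/2 = 4 kHz, appears at 3.1 kHz.
15.5 kHz mod fs = 7.5 kHz.
7.5 kHz > fs/2 = 4 kHz, folds to fs − 7.5 kHz = 0.5 kHz.
16.5 kHz mod fs = 0.5 kHz.
0.5 kHz ≤ fs/2 = 4 kHz, appears at 0.5 kHz.
25.7 kHz mod fs = 1.7 kHz.
1.7 kHz ≤ fs/2 = 4 kHz, appears at 1.7 kHz.
15.5 kHz and 16.5 kHz both map to 0.5 kHz.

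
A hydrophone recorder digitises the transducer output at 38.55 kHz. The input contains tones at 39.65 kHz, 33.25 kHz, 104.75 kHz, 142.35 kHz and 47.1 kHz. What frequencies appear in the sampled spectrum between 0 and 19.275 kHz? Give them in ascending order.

fs/2 = 19.275 kHz.
39.65 kHz mod fs = 1.1 kHz.
1.1 kHz ≤ fs/2 = 19.275 kHz, appears at 1.1 kHz.
33.25 kHz > fs/2 = 19.275 kHz, folds to fs − 33.25 kHz = 5.3 kHz.
104.75 kHz mod fs = 27.65 kHz.
27.65 kHz > fs/2 = 19.275 kHz, folds to fs − 27.65 kHz = 10.9 kHz.
142.35 kHz mod fs = 26.7 kHz.
26.7 kHz > fs/2 = 19.275 kHz, folds to fs − 26.7 kHz = 11.85 kHz.
47.1 kHz mod fs = 8.55 kHz.
8.55 kHz ≤ fs/2 = 19.275 kHz, appears at 8.55 kHz.
Distinct values: {1.1 kHz, 5.3 kHz, 8.55 kHz, 10.9 kHz, 11.85 kHz}.

1.1 kHz, 5.3 kHz, 8.55 kHz, 10.9 kHz, 11.85 kHz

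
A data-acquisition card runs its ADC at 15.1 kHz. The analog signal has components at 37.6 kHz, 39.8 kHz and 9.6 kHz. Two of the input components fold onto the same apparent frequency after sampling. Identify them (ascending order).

fs/2 = 7.55 kHz.
37.6 kHz mod fs = 7.4 kHz.
7.4 kHz ≤ fs/2 = 7.55 kHz, appears at 7.4 kHz.
39.8 kHz mod fs = 9.6 kHz.
9.6 kHz > fs/2 = 7.55 kHz, folds to fs − 9.6 kHz = 5.5 kHz.
9.6 kHz > fs/2 = 7.55 kHz, folds to fs − 9.6 kHz = 5.5 kHz.
9.6 kHz and 39.8 kHz both map to 5.5 kHz.

9.6 kHz, 39.8 kHz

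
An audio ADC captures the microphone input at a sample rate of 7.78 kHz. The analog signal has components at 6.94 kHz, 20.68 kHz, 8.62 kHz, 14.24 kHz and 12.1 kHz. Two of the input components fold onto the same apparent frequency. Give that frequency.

fs/2 = 3.89 kHz.
6.94 kHz > fs/2 = 3.89 kHz, folds to fs − 6.94 kHz = 0.84 kHz.
20.68 kHz mod fs = 5.12 kHz.
5.12 kHz > fs/2 = 3.89 kHz, folds to fs − 5.12 kHz = 2.66 kHz.
8.62 kHz mod fs = 0.84 kHz.
0.84 kHz ≤ fs/2 = 3.89 kHz, appears at 0.84 kHz.
14.24 kHz mod fs = 6.46 kHz.
6.46 kHz > fs/2 = 3.89 kHz, folds to fs − 6.46 kHz = 1.32 kHz.
12.1 kHz mod fs = 4.32 kHz.
4.32 kHz > fs/2 = 3.89 kHz, folds to fs − 4.32 kHz = 3.46 kHz.
6.94 kHz and 8.62 kHz both map to 0.84 kHz.

0.84 kHz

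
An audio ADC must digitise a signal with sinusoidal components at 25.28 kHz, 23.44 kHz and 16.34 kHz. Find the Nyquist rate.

Highest-frequency component: 25.28 kHz.
Nyquist rate = 2 × 25.28 kHz = 50.56 kHz.

50.56 kHz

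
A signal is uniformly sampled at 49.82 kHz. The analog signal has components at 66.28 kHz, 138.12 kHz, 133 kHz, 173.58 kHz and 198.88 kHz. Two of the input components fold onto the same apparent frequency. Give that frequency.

16.46 kHz

fs/2 = 24.91 kHz.
66.28 kHz mod fs = 16.46 kHz.
16.46 kHz ≤ fs/2 = 24.91 kHz, appears at 16.46 kHz.
138.12 kHz mod fs = 38.48 kHz.
38.48 kHz > fs/2 = 24.91 kHz, folds to fs − 38.48 kHz = 11.34 kHz.
133 kHz mod fs = 33.36 kHz.
33.36 kHz > fs/2 = 24.91 kHz, folds to fs − 33.36 kHz = 16.46 kHz.
173.58 kHz mod fs = 24.12 kHz.
24.12 kHz ≤ fs/2 = 24.91 kHz, appears at 24.12 kHz.
198.88 kHz mod fs = 49.42 kHz.
49.42 kHz > fs/2 = 24.91 kHz, folds to fs − 49.42 kHz = 0.4 kHz.
66.28 kHz and 133 kHz both map to 16.46 kHz.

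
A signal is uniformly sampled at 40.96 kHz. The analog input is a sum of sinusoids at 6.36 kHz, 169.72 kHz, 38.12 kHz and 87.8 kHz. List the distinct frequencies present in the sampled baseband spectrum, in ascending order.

2.84 kHz, 5.88 kHz, 6.36 kHz

fs/2 = 20.48 kHz.
6.36 kHz ≤ fs/2 = 20.48 kHz, passes unchanged.
169.72 kHz mod fs = 5.88 kHz.
5.88 kHz ≤ fs/2 = 20.48 kHz, appears at 5.88 kHz.
38.12 kHz > fs/2 = 20.48 kHz, folds to fs − 38.12 kHz = 2.84 kHz.
87.8 kHz mod fs = 5.88 kHz.
5.88 kHz ≤ fs/2 = 20.48 kHz, appears at 5.88 kHz.
Distinct values: {2.84 kHz, 5.88 kHz, 6.36 kHz}.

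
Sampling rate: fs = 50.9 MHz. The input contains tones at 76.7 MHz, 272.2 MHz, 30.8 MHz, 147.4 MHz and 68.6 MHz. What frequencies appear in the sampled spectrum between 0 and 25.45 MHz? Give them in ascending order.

5.3 MHz, 17.7 MHz, 20.1 MHz, 25.1 MHz

fs/2 = 25.45 MHz.
76.7 MHz mod fs = 25.8 MHz.
25.8 MHz > fs/2 = 25.45 MHz, folds to fs − 25.8 MHz = 25.1 MHz.
272.2 MHz mod fs = 17.7 MHz.
17.7 MHz ≤ fs/2 = 25.45 MHz, appears at 17.7 MHz.
30.8 MHz > fs/2 = 25.45 MHz, folds to fs − 30.8 MHz = 20.1 MHz.
147.4 MHz mod fs = 45.6 MHz.
45.6 MHz > fs/2 = 25.45 MHz, folds to fs − 45.6 MHz = 5.3 MHz.
68.6 MHz mod fs = 17.7 MHz.
17.7 MHz ≤ fs/2 = 25.45 MHz, appears at 17.7 MHz.
Distinct values: {5.3 MHz, 17.7 MHz, 20.1 MHz, 25.1 MHz}.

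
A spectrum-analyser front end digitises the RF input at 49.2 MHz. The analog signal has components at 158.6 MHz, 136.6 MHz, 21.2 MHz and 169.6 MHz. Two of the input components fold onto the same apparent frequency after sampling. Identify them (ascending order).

136.6 MHz, 158.6 MHz

fs/2 = 24.6 MHz.
158.6 MHz mod fs = 11 MHz.
11 MHz ≤ fs/2 = 24.6 MHz, appears at 11 MHz.
136.6 MHz mod fs = 38.2 MHz.
38.2 MHz > fs/2 = 24.6 MHz, folds to fs − 38.2 MHz = 11 MHz.
21.2 MHz ≤ fs/2 = 24.6 MHz, passes unchanged.
169.6 MHz mod fs = 22 MHz.
22 MHz ≤ fs/2 = 24.6 MHz, appears at 22 MHz.
136.6 MHz and 158.6 MHz both map to 11 MHz.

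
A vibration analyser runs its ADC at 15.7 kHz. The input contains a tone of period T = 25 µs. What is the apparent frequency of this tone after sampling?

T = 25 µs → f = 1/T = 40 kHz.
40 kHz mod fs = 8.6 kHz.
8.6 kHz > fs/2 = 7.85 kHz, folds to fs − 8.6 kHz = 7.1 kHz.

7.1 kHz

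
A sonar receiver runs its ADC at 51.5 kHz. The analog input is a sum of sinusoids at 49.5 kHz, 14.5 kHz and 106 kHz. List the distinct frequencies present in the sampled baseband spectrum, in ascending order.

2 kHz, 3 kHz, 14.5 kHz

fs/2 = 25.75 kHz.
49.5 kHz > fs/2 = 25.75 kHz, folds to fs − 49.5 kHz = 2 kHz.
14.5 kHz ≤ fs/2 = 25.75 kHz, passes unchanged.
106 kHz mod fs = 3 kHz.
3 kHz ≤ fs/2 = 25.75 kHz, appears at 3 kHz.
Distinct values: {2 kHz, 3 kHz, 14.5 kHz}.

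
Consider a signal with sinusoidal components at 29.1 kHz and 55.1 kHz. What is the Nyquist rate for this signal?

Highest-frequency component: 55.1 kHz.
Nyquist rate = 2 × 55.1 kHz = 110.2 kHz.

110.2 kHz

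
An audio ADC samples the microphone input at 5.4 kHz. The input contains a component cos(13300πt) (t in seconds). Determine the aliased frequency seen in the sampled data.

1.25 kHz

ω = 13300π rad/s → f = ω/(2π) = 6650 Hz = 6.65 kHz.
6.65 kHz mod fs = 1.25 kHz.
1.25 kHz ≤ fs/2 = 2.7 kHz, appears at 1.25 kHz.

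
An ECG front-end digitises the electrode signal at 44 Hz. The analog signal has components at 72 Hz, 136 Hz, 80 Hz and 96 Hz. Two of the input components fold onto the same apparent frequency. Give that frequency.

8 Hz

fs/2 = 22 Hz.
72 Hz mod fs = 28 Hz.
28 Hz > fs/2 = 22 Hz, folds to fs − 28 Hz = 16 Hz.
136 Hz mod fs = 4 Hz.
4 Hz ≤ fs/2 = 22 Hz, appears at 4 Hz.
80 Hz mod fs = 36 Hz.
36 Hz > fs/2 = 22 Hz, folds to fs − 36 Hz = 8 Hz.
96 Hz mod fs = 8 Hz.
8 Hz ≤ fs/2 = 22 Hz, appears at 8 Hz.
80 Hz and 96 Hz both map to 8 Hz.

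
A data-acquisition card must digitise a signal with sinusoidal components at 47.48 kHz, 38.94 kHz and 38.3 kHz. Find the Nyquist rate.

94.96 kHz

Highest-frequency component: 47.48 kHz.
Nyquist rate = 2 × 47.48 kHz = 94.96 kHz.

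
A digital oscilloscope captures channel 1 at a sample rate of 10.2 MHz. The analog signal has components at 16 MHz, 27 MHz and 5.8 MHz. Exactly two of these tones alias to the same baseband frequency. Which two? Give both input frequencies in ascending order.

5.8 MHz, 16 MHz

fs/2 = 5.1 MHz.
16 MHz mod fs = 5.8 MHz.
5.8 MHz > fs/2 = 5.1 MHz, folds to fs − 5.8 MHz = 4.4 MHz.
27 MHz mod fs = 6.6 MHz.
6.6 MHz > fs/2 = 5.1 MHz, folds to fs − 6.6 MHz = 3.6 MHz.
5.8 MHz > fs/2 = 5.1 MHz, folds to fs − 5.8 MHz = 4.4 MHz.
5.8 MHz and 16 MHz both map to 4.4 MHz.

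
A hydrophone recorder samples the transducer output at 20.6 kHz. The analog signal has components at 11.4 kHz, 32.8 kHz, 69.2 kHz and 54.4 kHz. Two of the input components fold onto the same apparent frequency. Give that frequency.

7.4 kHz

fs/2 = 10.3 kHz.
11.4 kHz > fs/2 = 10.3 kHz, folds to fs − 11.4 kHz = 9.2 kHz.
32.8 kHz mod fs = 12.2 kHz.
12.2 kHz > fs/2 = 10.3 kHz, folds to fs − 12.2 kHz = 8.4 kHz.
69.2 kHz mod fs = 7.4 kHz.
7.4 kHz ≤ fs/2 = 10.3 kHz, appears at 7.4 kHz.
54.4 kHz mod fs = 13.2 kHz.
13.2 kHz > fs/2 = 10.3 kHz, folds to fs − 13.2 kHz = 7.4 kHz.
54.4 kHz and 69.2 kHz both map to 7.4 kHz.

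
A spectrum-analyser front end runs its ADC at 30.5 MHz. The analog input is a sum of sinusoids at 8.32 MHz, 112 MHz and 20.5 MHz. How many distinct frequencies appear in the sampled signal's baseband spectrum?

2

fs/2 = 15.25 MHz.
8.32 MHz ≤ fs/2 = 15.25 MHz, passes unchanged.
112 MHz mod fs = 20.5 MHz.
20.5 MHz > fs/2 = 15.25 MHz, folds to fs − 20.5 MHz = 10 MHz.
20.5 MHz > fs/2 = 15.25 MHz, folds to fs − 20.5 MHz = 10 MHz.
Distinct values: {8.32 MHz, 10 MHz} → 2.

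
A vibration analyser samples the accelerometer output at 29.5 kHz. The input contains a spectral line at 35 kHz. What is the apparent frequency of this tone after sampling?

35 kHz mod fs = 5.5 kHz.
5.5 kHz ≤ fs/2 = 14.75 kHz, appears at 5.5 kHz.

5.5 kHz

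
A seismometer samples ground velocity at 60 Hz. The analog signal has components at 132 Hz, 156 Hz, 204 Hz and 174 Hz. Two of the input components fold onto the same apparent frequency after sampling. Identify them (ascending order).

fs/2 = 30 Hz.
132 Hz mod fs = 12 Hz.
12 Hz ≤ fs/2 = 30 Hz, appears at 12 Hz.
156 Hz mod fs = 36 Hz.
36 Hz > fs/2 = 30 Hz, folds to fs − 36 Hz = 24 Hz.
204 Hz mod fs = 24 Hz.
24 Hz ≤ fs/2 = 30 Hz, appears at 24 Hz.
174 Hz mod fs = 54 Hz.
54 Hz > fs/2 = 30 Hz, folds to fs − 54 Hz = 6 Hz.
156 Hz and 204 Hz both map to 24 Hz.

156 Hz, 204 Hz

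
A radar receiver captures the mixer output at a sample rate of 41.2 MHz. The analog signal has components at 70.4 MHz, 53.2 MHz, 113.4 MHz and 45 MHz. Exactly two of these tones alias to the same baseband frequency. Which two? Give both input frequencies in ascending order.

fs/2 = 20.6 MHz.
70.4 MHz mod fs = 29.2 MHz.
29.2 MHz > fs/2 = 20.6 MHz, folds to fs − 29.2 MHz = 12 MHz.
53.2 MHz mod fs = 12 MHz.
12 MHz ≤ fs/2 = 20.6 MHz, appears at 12 MHz.
113.4 MHz mod fs = 31 MHz.
31 MHz > fs/2 = 20.6 MHz, folds to fs − 31 MHz = 10.2 MHz.
45 MHz mod fs = 3.8 MHz.
3.8 MHz ≤ fs/2 = 20.6 MHz, appears at 3.8 MHz.
53.2 MHz and 70.4 MHz both map to 12 MHz.

53.2 MHz, 70.4 MHz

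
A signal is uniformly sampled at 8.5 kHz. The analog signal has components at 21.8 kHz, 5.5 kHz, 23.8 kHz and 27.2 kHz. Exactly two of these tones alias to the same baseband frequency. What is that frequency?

fs/2 = 4.25 kHz.
21.8 kHz mod fs = 4.8 kHz.
4.8 kHz > fs/2 = 4.25 kHz, folds to fs − 4.8 kHz = 3.7 kHz.
5.5 kHz > fs/2 = 4.25 kHz, folds to fs − 5.5 kHz = 3 kHz.
23.8 kHz mod fs = 6.8 kHz.
6.8 kHz > fs/2 = 4.25 kHz, folds to fs − 6.8 kHz = 1.7 kHz.
27.2 kHz mod fs = 1.7 kHz.
1.7 kHz ≤ fs/2 = 4.25 kHz, appears at 1.7 kHz.
23.8 kHz and 27.2 kHz both map to 1.7 kHz.

1.7 kHz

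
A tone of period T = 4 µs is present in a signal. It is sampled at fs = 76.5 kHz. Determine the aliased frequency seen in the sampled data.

T = 4 µs → f = 1/T = 250 kHz.
250 kHz mod fs = 20.5 kHz.
20.5 kHz ≤ fs/2 = 38.25 kHz, appears at 20.5 kHz.

20.5 kHz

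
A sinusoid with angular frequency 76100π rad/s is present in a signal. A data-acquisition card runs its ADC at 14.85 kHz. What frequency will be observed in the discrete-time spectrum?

6.5 kHz

ω = 76100π rad/s → f = ω/(2π) = 38050 Hz = 38.05 kHz.
38.05 kHz mod fs = 8.35 kHz.
8.35 kHz > fs/2 = 7.425 kHz, folds to fs − 8.35 kHz = 6.5 kHz.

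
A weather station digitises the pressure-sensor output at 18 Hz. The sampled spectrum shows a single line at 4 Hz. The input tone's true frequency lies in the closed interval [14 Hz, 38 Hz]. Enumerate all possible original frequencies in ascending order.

Frequencies that alias to 4 Hz are k·fs ± 4 Hz for integer k ≥ 0.
k=0: 4 Hz.
k=1: 14 Hz, 22 Hz.
k=2: 32 Hz, 40 Hz.
k=3: 50 Hz, 58 Hz.
Within [14 Hz, 38 Hz]: 14 Hz, 22 Hz, 32 Hz.

14 Hz, 22 Hz, 32 Hz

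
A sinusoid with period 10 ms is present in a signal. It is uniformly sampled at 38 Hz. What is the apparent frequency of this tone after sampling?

T = 10 ms → f = 1/T = 100 Hz.
100 Hz mod fs = 24 Hz.
24 Hz > fs/2 = 19 Hz, folds to fs − 24 Hz = 14 Hz.

14 Hz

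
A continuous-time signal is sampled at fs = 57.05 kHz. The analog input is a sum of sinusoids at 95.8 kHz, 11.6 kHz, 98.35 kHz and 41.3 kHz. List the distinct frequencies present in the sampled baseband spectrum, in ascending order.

11.6 kHz, 15.75 kHz, 18.3 kHz

fs/2 = 28.525 kHz.
95.8 kHz mod fs = 38.75 kHz.
38.75 kHz > fs/2 = 28.525 kHz, folds to fs − 38.75 kHz = 18.3 kHz.
11.6 kHz ≤ fs/2 = 28.525 kHz, passes unchanged.
98.35 kHz mod fs = 41.3 kHz.
41.3 kHz > fs/2 = 28.525 kHz, folds to fs − 41.3 kHz = 15.75 kHz.
41.3 kHz > fs/2 = 28.525 kHz, folds to fs − 41.3 kHz = 15.75 kHz.
Distinct values: {11.6 kHz, 15.75 kHz, 18.3 kHz}.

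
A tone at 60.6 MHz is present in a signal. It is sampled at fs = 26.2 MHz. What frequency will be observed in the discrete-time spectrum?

60.6 MHz mod fs = 8.2 MHz.
8.2 MHz ≤ fs/2 = 13.1 MHz, appears at 8.2 MHz.

8.2 MHz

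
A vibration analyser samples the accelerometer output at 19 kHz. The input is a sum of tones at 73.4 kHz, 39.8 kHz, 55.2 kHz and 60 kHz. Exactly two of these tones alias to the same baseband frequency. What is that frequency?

fs/2 = 9.5 kHz.
73.4 kHz mod fs = 16.4 kHz.
16.4 kHz > fs/2 = 9.5 kHz, folds to fs − 16.4 kHz = 2.6 kHz.
39.8 kHz mod fs = 1.8 kHz.
1.8 kHz ≤ fs/2 = 9.5 kHz, appears at 1.8 kHz.
55.2 kHz mod fs = 17.2 kHz.
17.2 kHz > fs/2 = 9.5 kHz, folds to fs − 17.2 kHz = 1.8 kHz.
60 kHz mod fs = 3 kHz.
3 kHz ≤ fs/2 = 9.5 kHz, appears at 3 kHz.
39.8 kHz and 55.2 kHz both map to 1.8 kHz.

1.8 kHz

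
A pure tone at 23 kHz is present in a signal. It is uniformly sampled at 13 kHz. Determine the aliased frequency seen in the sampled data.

3 kHz

23 kHz mod fs = 10 kHz.
10 kHz > fs/2 = 6.5 kHz, folds to fs − 10 kHz = 3 kHz.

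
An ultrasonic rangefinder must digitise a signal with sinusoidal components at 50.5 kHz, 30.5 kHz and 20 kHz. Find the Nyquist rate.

Highest-frequency component: 50.5 kHz.
Nyquist rate = 2 × 50.5 kHz = 101 kHz.

101 kHz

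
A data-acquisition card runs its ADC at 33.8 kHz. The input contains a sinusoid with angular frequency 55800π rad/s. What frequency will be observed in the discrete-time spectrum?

5.9 kHz

ω = 55800π rad/s → f = ω/(2π) = 27900 Hz = 27.9 kHz.
27.9 kHz > fs/2 = 16.9 kHz, folds to fs − 27.9 kHz = 5.9 kHz.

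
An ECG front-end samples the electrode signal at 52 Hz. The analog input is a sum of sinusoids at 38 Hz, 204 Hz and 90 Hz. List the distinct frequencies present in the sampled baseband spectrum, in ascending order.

fs/2 = 26 Hz.
38 Hz > fs/2 = 26 Hz, folds to fs − 38 Hz = 14 Hz.
204 Hz mod fs = 48 Hz.
48 Hz > fs/2 = 26 Hz, folds to fs − 48 Hz = 4 Hz.
90 Hz mod fs = 38 Hz.
38 Hz > fs/2 = 26 Hz, folds to fs − 38 Hz = 14 Hz.
Distinct values: {4 Hz, 14 Hz}.

4 Hz, 14 Hz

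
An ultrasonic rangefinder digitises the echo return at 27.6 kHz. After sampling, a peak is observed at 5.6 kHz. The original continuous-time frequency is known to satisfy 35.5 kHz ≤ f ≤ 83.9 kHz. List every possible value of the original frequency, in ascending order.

49.6 kHz, 60.8 kHz, 77.2 kHz

Frequencies that alias to 5.6 kHz are k·fs ± 5.6 kHz for integer k ≥ 0.
k=0: 5.6 kHz.
k=1: 22 kHz, 33.2 kHz.
k=2: 49.6 kHz, 60.8 kHz.
k=3: 77.2 kHz, 88.4 kHz.
k=4: 104.8 kHz, 116 kHz.
Within [35.5 kHz, 83.9 kHz]: 49.6 kHz, 60.8 kHz, 77.2 kHz.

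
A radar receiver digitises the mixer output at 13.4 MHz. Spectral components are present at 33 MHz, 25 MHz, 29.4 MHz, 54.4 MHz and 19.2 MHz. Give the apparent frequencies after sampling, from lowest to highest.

fs/2 = 6.7 MHz.
33 MHz mod fs = 6.2 MHz.
6.2 MHz ≤ fs/2 = 6.7 MHz, appears at 6.2 MHz.
25 MHz mod fs = 11.6 MHz.
11.6 MHz > fs/2 = 6.7 MHz, folds to fs − 11.6 MHz = 1.8 MHz.
29.4 MHz mod fs = 2.6 MHz.
2.6 MHz ≤ fs/2 = 6.7 MHz, appears at 2.6 MHz.
54.4 MHz mod fs = 0.8 MHz.
0.8 MHz ≤ fs/2 = 6.7 MHz, appears at 0.8 MHz.
19.2 MHz mod fs = 5.8 MHz.
5.8 MHz ≤ fs/2 = 6.7 MHz, appears at 5.8 MHz.
Distinct values: {0.8 MHz, 1.8 MHz, 2.6 MHz, 5.8 MHz, 6.2 MHz}.

0.8 MHz, 1.8 MHz, 2.6 MHz, 5.8 MHz, 6.2 MHz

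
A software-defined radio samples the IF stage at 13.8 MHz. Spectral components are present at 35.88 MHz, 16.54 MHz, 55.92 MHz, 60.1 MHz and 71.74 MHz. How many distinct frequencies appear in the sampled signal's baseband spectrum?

fs/2 = 6.9 MHz.
35.88 MHz mod fs = 8.28 MHz.
8.28 MHz > fs/2 = 6.9 MHz, folds to fs − 8.28 MHz = 5.52 MHz.
16.54 MHz mod fs = 2.74 MHz.
2.74 MHz ≤ fs/2 = 6.9 MHz, appears at 2.74 MHz.
55.92 MHz mod fs = 0.72 MHz.
0.72 MHz ≤ fs/2 = 6.9 MHz, appears at 0.72 MHz.
60.1 MHz mod fs = 4.9 MHz.
4.9 MHz ≤ fs/2 = 6.9 MHz, appears at 4.9 MHz.
71.74 MHz mod fs = 2.74 MHz.
2.74 MHz ≤ fs/2 = 6.9 MHz, appears at 2.74 MHz.
Distinct values: {0.72 MHz, 2.74 MHz, 4.9 MHz, 5.52 MHz} → 4.

4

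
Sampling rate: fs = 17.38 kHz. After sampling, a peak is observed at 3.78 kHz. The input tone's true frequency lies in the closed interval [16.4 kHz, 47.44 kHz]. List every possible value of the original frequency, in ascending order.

21.16 kHz, 30.98 kHz, 38.54 kHz

Frequencies that alias to 3.78 kHz are k·fs ± 3.78 kHz for integer k ≥ 0.
k=0: 3.78 kHz.
k=1: 13.6 kHz, 21.16 kHz.
k=2: 30.98 kHz, 38.54 kHz.
k=3: 48.36 kHz, 55.92 kHz.
Within [16.4 kHz, 47.44 kHz]: 21.16 kHz, 30.98 kHz, 38.54 kHz.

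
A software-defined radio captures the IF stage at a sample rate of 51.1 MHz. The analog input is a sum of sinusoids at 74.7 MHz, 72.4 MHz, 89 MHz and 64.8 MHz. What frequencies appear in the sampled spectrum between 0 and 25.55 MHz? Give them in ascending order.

13.2 MHz, 13.7 MHz, 21.3 MHz, 23.6 MHz

fs/2 = 25.55 MHz.
74.7 MHz mod fs = 23.6 MHz.
23.6 MHz ≤ fs/2 = 25.55 MHz, appears at 23.6 MHz.
72.4 MHz mod fs = 21.3 MHz.
21.3 MHz ≤ fs/2 = 25.55 MHz, appears at 21.3 MHz.
89 MHz mod fs = 37.9 MHz.
37.9 MHz > fs/2 = 25.55 MHz, folds to fs − 37.9 MHz = 13.2 MHz.
64.8 MHz mod fs = 13.7 MHz.
13.7 MHz ≤ fs/2 = 25.55 MHz, appears at 13.7 MHz.
Distinct values: {13.2 MHz, 13.7 MHz, 21.3 MHz, 23.6 MHz}.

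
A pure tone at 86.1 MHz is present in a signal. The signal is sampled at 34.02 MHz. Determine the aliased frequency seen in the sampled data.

15.96 MHz

86.1 MHz mod fs = 18.06 MHz.
18.06 MHz > fs/2 = 17.01 MHz, folds to fs − 18.06 MHz = 15.96 MHz.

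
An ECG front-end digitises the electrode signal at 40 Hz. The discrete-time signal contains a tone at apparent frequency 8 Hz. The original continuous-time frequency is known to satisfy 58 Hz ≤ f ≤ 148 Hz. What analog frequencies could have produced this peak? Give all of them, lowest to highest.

Frequencies that alias to 8 Hz are k·fs ± 8 Hz for integer k ≥ 0.
k=0: 8 Hz.
k=1: 32 Hz, 48 Hz.
k=2: 72 Hz, 88 Hz.
k=3: 112 Hz, 128 Hz.
k=4: 152 Hz, 168 Hz.
Within [58 Hz, 148 Hz]: 72 Hz, 88 Hz, 112 Hz, 128 Hz.

72 Hz, 88 Hz, 112 Hz, 128 Hz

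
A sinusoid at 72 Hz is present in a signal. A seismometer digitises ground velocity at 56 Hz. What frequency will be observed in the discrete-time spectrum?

72 Hz mod fs = 16 Hz.
16 Hz ≤ fs/2 = 28 Hz, appears at 16 Hz.

16 Hz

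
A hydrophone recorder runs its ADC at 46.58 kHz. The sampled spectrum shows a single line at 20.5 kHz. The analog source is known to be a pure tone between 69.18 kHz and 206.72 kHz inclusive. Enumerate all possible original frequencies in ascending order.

Frequencies that alias to 20.5 kHz are k·fs ± 20.5 kHz for integer k ≥ 0.
k=0: 20.5 kHz.
k=1: 26.08 kHz, 67.08 kHz.
k=2: 72.66 kHz, 113.66 kHz.
k=3: 119.24 kHz, 160.24 kHz.
k=4: 165.82 kHz, 206.82 kHz.
k=5: 212.4 kHz, 253.4 kHz.
Within [69.18 kHz, 206.72 kHz]: 72.66 kHz, 113.66 kHz, 119.24 kHz, 160.24 kHz, 165.82 kHz.

72.66 kHz, 113.66 kHz, 119.24 kHz, 160.24 kHz, 165.82 kHz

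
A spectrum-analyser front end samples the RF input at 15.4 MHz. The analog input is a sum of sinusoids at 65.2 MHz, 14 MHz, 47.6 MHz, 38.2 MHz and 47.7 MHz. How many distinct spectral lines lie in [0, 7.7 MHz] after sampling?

fs/2 = 7.7 MHz.
65.2 MHz mod fs = 3.6 MHz.
3.6 MHz ≤ fs/2 = 7.7 MHz, appears at 3.6 MHz.
14 MHz > fs/2 = 7.7 MHz, folds to fs − 14 MHz = 1.4 MHz.
47.6 MHz mod fs = 1.4 MHz.
1.4 MHz ≤ fs/2 = 7.7 MHz, appears at 1.4 MHz.
38.2 MHz mod fs = 7.4 MHz.
7.4 MHz ≤ fs/2 = 7.7 MHz, appears at 7.4 MHz.
47.7 MHz mod fs = 1.5 MHz.
1.5 MHz ≤ fs/2 = 7.7 MHz, appears at 1.5 MHz.
Distinct values: {1.4 MHz, 1.5 MHz, 3.6 MHz, 7.4 MHz} → 4.

4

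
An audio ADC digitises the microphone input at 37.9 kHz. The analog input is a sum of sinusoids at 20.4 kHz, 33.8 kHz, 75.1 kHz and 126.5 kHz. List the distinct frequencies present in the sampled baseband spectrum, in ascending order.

0.7 kHz, 4.1 kHz, 12.8 kHz, 17.5 kHz

fs/2 = 18.95 kHz.
20.4 kHz > fs/2 = 18.95 kHz, folds to fs − 20.4 kHz = 17.5 kHz.
33.8 kHz > fs/2 = 18.95 kHz, folds to fs − 33.8 kHz = 4.1 kHz.
75.1 kHz mod fs = 37.2 kHz.
37.2 kHz > fs/2 = 18.95 kHz, folds to fs − 37.2 kHz = 0.7 kHz.
126.5 kHz mod fs = 12.8 kHz.
12.8 kHz ≤ fs/2 = 18.95 kHz, appears at 12.8 kHz.
Distinct values: {0.7 kHz, 4.1 kHz, 12.8 kHz, 17.5 kHz}.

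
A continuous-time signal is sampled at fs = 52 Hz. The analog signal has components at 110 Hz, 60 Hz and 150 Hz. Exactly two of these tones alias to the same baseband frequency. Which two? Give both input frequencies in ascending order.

110 Hz, 150 Hz

fs/2 = 26 Hz.
110 Hz mod fs = 6 Hz.
6 Hz ≤ fs/2 = 26 Hz, appears at 6 Hz.
60 Hz mod fs = 8 Hz.
8 Hz ≤ fs/2 = 26 Hz, appears at 8 Hz.
150 Hz mod fs = 46 Hz.
46 Hz > fs/2 = 26 Hz, folds to fs − 46 Hz = 6 Hz.
110 Hz and 150 Hz both map to 6 Hz.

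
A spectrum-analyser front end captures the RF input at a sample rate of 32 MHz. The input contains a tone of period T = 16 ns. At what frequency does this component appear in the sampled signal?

1.5 MHz

T = 16 ns → f = 1/T = 62.5 MHz.
62.5 MHz mod fs = 30.5 MHz.
30.5 MHz > fs/2 = 16 MHz, folds to fs − 30.5 MHz = 1.5 MHz.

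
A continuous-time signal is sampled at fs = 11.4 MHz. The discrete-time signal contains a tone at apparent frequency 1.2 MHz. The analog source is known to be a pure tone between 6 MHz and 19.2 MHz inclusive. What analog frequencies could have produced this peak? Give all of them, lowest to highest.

10.2 MHz, 12.6 MHz

Frequencies that alias to 1.2 MHz are k·fs ± 1.2 MHz for integer k ≥ 0.
k=0: 1.2 MHz.
k=1: 10.2 MHz, 12.6 MHz.
k=2: 21.6 MHz, 24 MHz.
Within [6 MHz, 19.2 MHz]: 10.2 MHz, 12.6 MHz.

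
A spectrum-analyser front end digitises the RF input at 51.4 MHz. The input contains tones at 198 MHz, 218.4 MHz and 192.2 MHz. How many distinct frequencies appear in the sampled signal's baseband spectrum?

fs/2 = 25.7 MHz.
198 MHz mod fs = 43.8 MHz.
43.8 MHz > fs/2 = 25.7 MHz, folds to fs − 43.8 MHz = 7.6 MHz.
218.4 MHz mod fs = 12.8 MHz.
12.8 MHz ≤ fs/2 = 25.7 MHz, appears at 12.8 MHz.
192.2 MHz mod fs = 38 MHz.
38 MHz > fs/2 = 25.7 MHz, folds to fs − 38 MHz = 13.4 MHz.
Distinct values: {7.6 MHz, 12.8 MHz, 13.4 MHz} → 3.

3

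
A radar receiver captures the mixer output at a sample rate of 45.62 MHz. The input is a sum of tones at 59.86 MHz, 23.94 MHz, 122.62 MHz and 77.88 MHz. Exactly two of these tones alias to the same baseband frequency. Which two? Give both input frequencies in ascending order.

fs/2 = 22.81 MHz.
59.86 MHz mod fs = 14.24 MHz.
14.24 MHz ≤ fs/2 = 22.81 MHz, appears at 14.24 MHz.
23.94 MHz > fs/2 = 22.81 MHz, folds to fs − 23.94 MHz = 21.68 MHz.
122.62 MHz mod fs = 31.38 MHz.
31.38 MHz > fs/2 = 22.81 MHz, folds to fs − 31.38 MHz = 14.24 MHz.
77.88 MHz mod fs = 32.26 MHz.
32.26 MHz > fs/2 = 22.81 MHz, folds to fs − 32.26 MHz = 13.36 MHz.
59.86 MHz and 122.62 MHz both map to 14.24 MHz.

59.86 MHz, 122.62 MHz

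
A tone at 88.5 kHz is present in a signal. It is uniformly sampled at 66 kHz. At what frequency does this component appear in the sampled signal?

88.5 kHz mod fs = 22.5 kHz.
22.5 kHz ≤ fs/2 = 33 kHz, appears at 22.5 kHz.

22.5 kHz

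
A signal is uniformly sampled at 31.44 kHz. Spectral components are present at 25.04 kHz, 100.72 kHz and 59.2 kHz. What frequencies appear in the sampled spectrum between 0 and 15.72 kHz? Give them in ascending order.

3.68 kHz, 6.4 kHz

fs/2 = 15.72 kHz.
25.04 kHz > fs/2 = 15.72 kHz, folds to fs − 25.04 kHz = 6.4 kHz.
100.72 kHz mod fs = 6.4 kHz.
6.4 kHz ≤ fs/2 = 15.72 kHz, appears at 6.4 kHz.
59.2 kHz mod fs = 27.76 kHz.
27.76 kHz > fs/2 = 15.72 kHz, folds to fs − 27.76 kHz = 3.68 kHz.
Distinct values: {3.68 kHz, 6.4 kHz}.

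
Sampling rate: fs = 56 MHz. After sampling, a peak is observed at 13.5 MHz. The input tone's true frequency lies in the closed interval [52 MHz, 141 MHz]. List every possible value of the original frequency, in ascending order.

69.5 MHz, 98.5 MHz, 125.5 MHz

Frequencies that alias to 13.5 MHz are k·fs ± 13.5 MHz for integer k ≥ 0.
k=0: 13.5 MHz.
k=1: 42.5 MHz, 69.5 MHz.
k=2: 98.5 MHz, 125.5 MHz.
k=3: 154.5 MHz, 181.5 MHz.
Within [52 MHz, 141 MHz]: 69.5 MHz, 98.5 MHz, 125.5 MHz.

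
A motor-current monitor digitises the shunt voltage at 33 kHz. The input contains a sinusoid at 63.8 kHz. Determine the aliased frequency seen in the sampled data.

2.2 kHz

63.8 kHz mod fs = 30.8 kHz.
30.8 kHz > fs/2 = 16.5 kHz, folds to fs − 30.8 kHz = 2.2 kHz.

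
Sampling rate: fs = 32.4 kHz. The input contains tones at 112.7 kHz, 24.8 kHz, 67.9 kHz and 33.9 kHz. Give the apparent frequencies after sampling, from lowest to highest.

1.5 kHz, 3.1 kHz, 7.6 kHz, 15.5 kHz

fs/2 = 16.2 kHz.
112.7 kHz mod fs = 15.5 kHz.
15.5 kHz ≤ fs/2 = 16.2 kHz, appears at 15.5 kHz.
24.8 kHz > fs/2 = 16.2 kHz, folds to fs − 24.8 kHz = 7.6 kHz.
67.9 kHz mod fs = 3.1 kHz.
3.1 kHz ≤ fs/2 = 16.2 kHz, appears at 3.1 kHz.
33.9 kHz mod fs = 1.5 kHz.
1.5 kHz ≤ fs/2 = 16.2 kHz, appears at 1.5 kHz.
Distinct values: {1.5 kHz, 3.1 kHz, 7.6 kHz, 15.5 kHz}.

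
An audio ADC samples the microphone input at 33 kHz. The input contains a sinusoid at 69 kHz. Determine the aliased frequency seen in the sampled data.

3 kHz

69 kHz mod fs = 3 kHz.
3 kHz ≤ fs/2 = 16.5 kHz, appears at 3 kHz.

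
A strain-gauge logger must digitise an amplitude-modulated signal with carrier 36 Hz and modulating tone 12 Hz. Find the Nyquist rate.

AM sidebands sit at fc ± fm = 24 Hz and 48 Hz.
Highest-frequency component: 48 Hz.
Nyquist rate = 2 × 48 Hz = 96 Hz.

96 Hz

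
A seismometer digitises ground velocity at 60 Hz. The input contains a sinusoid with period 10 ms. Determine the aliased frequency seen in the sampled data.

20 Hz

T = 10 ms → f = 1/T = 100 Hz.
100 Hz mod fs = 40 Hz.
40 Hz > fs/2 = 30 Hz, folds to fs − 40 Hz = 20 Hz.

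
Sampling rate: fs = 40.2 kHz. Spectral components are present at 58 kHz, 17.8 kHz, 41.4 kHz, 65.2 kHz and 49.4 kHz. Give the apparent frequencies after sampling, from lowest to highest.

1.2 kHz, 9.2 kHz, 15.2 kHz, 17.8 kHz

fs/2 = 20.1 kHz.
58 kHz mod fs = 17.8 kHz.
17.8 kHz ≤ fs/2 = 20.1 kHz, appears at 17.8 kHz.
17.8 kHz ≤ fs/2 = 20.1 kHz, passes unchanged.
41.4 kHz mod fs = 1.2 kHz.
1.2 kHz ≤ fs/2 = 20.1 kHz, appears at 1.2 kHz.
65.2 kHz mod fs = 25 kHz.
25 kHz > fs/2 = 20.1 kHz, folds to fs − 25 kHz = 15.2 kHz.
49.4 kHz mod fs = 9.2 kHz.
9.2 kHz ≤ fs/2 = 20.1 kHz, appears at 9.2 kHz.
Distinct values: {1.2 kHz, 9.2 kHz, 15.2 kHz, 17.8 kHz}.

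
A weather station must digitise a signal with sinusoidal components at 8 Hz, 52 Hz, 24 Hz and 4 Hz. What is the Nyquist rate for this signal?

Highest-frequency component: 52 Hz.
Nyquist rate = 2 × 52 Hz = 104 Hz.

104 Hz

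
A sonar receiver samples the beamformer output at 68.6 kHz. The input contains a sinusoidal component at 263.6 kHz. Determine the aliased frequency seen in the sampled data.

263.6 kHz mod fs = 57.8 kHz.
57.8 kHz > fs/2 = 34.3 kHz, folds to fs − 57.8 kHz = 10.8 kHz.

10.8 kHz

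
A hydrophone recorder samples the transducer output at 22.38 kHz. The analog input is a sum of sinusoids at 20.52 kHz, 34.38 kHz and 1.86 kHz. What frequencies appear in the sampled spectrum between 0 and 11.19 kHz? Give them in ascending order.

fs/2 = 11.19 kHz.
20.52 kHz > fs/2 = 11.19 kHz, folds to fs − 20.52 kHz = 1.86 kHz.
34.38 kHz mod fs = 12 kHz.
12 kHz > fs/2 = 11.19 kHz, folds to fs − 12 kHz = 10.38 kHz.
1.86 kHz ≤ fs/2 = 11.19 kHz, passes unchanged.
Distinct values: {1.86 kHz, 10.38 kHz}.

1.86 kHz, 10.38 kHz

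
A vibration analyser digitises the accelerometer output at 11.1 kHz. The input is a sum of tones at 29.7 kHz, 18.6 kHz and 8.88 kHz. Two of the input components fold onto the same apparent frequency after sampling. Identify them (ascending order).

18.6 kHz, 29.7 kHz

fs/2 = 5.55 kHz.
29.7 kHz mod fs = 7.5 kHz.
7.5 kHz > fs/2 = 5.55 kHz, folds to fs − 7.5 kHz = 3.6 kHz.
18.6 kHz mod fs = 7.5 kHz.
7.5 kHz > fs/2 = 5.55 kHz, folds to fs − 7.5 kHz = 3.6 kHz.
8.88 kHz > fs/2 = 5.55 kHz, folds to fs − 8.88 kHz = 2.22 kHz.
18.6 kHz and 29.7 kHz both map to 3.6 kHz.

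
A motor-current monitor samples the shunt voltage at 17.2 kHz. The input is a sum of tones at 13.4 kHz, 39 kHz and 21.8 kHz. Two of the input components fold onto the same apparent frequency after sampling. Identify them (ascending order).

21.8 kHz, 39 kHz

fs/2 = 8.6 kHz.
13.4 kHz > fs/2 = 8.6 kHz, folds to fs − 13.4 kHz = 3.8 kHz.
39 kHz mod fs = 4.6 kHz.
4.6 kHz ≤ fs/2 = 8.6 kHz, appears at 4.6 kHz.
21.8 kHz mod fs = 4.6 kHz.
4.6 kHz ≤ fs/2 = 8.6 kHz, appears at 4.6 kHz.
21.8 kHz and 39 kHz both map to 4.6 kHz.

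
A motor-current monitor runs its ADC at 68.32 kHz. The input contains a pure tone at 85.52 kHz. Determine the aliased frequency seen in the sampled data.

17.2 kHz

85.52 kHz mod fs = 17.2 kHz.
17.2 kHz ≤ fs/2 = 34.16 kHz, appears at 17.2 kHz.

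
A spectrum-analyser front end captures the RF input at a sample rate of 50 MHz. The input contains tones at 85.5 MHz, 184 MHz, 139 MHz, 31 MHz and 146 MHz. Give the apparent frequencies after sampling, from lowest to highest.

fs/2 = 25 MHz.
85.5 MHz mod fs = 35.5 MHz.
35.5 MHz > fs/2 = 25 MHz, folds to fs − 35.5 MHz = 14.5 MHz.
184 MHz mod fs = 34 MHz.
34 MHz > fs/2 = 25 MHz, folds to fs − 34 MHz = 16 MHz.
139 MHz mod fs = 39 MHz.
39 MHz > fs/2 = 25 MHz, folds to fs − 39 MHz = 11 MHz.
31 MHz > fs/2 = 25 MHz, folds to fs − 31 MHz = 19 MHz.
146 MHz mod fs = 46 MHz.
46 MHz > fs/2 = 25 MHz, folds to fs − 46 MHz = 4 MHz.
Distinct values: {4 MHz, 11 MHz, 14.5 MHz, 16 MHz, 19 MHz}.

4 MHz, 11 MHz, 14.5 MHz, 16 MHz, 19 MHz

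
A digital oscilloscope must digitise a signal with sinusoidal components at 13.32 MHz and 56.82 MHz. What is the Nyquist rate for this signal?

Highest-frequency component: 56.82 MHz.
Nyquist rate = 2 × 56.82 MHz = 113.64 MHz.

113.64 MHz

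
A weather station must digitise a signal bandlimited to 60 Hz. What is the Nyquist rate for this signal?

120 Hz

Nyquist rate = 2 × 60 Hz = 120 Hz.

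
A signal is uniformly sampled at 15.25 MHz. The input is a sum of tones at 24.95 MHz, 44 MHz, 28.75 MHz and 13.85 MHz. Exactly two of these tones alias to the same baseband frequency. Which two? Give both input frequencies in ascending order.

fs/2 = 7.625 MHz.
24.95 MHz mod fs = 9.7 MHz.
9.7 MHz > fs/2 = 7.625 MHz, folds to fs − 9.7 MHz = 5.55 MHz.
44 MHz mod fs = 13.5 MHz.
13.5 MHz > fs/2 = 7.625 MHz, folds to fs − 13.5 MHz = 1.75 MHz.
28.75 MHz mod fs = 13.5 MHz.
13.5 MHz > fs/2 = 7.625 MHz, folds to fs − 13.5 MHz = 1.75 MHz.
13.85 MHz > fs/2 = 7.625 MHz, folds to fs − 13.85 MHz = 1.4 MHz.
28.75 MHz and 44 MHz both map to 1.75 MHz.

28.75 MHz, 44 MHz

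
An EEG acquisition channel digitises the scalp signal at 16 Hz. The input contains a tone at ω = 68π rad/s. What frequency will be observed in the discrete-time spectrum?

ω = 68π rad/s → f = ω/(2π) = 34 Hz.
34 Hz mod fs = 2 Hz.
2 Hz ≤ fs/2 = 8 Hz, appears at 2 Hz.

2 Hz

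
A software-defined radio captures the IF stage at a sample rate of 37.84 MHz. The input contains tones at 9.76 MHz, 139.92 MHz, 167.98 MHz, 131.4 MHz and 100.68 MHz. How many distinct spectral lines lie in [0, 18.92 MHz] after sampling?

fs/2 = 18.92 MHz.
9.76 MHz ≤ fs/2 = 18.92 MHz, passes unchanged.
139.92 MHz mod fs = 26.4 MHz.
26.4 MHz > fs/2 = 18.92 MHz, folds to fs − 26.4 MHz = 11.44 MHz.
167.98 MHz mod fs = 16.62 MHz.
16.62 MHz ≤ fs/2 = 18.92 MHz, appears at 16.62 MHz.
131.4 MHz mod fs = 17.88 MHz.
17.88 MHz ≤ fs/2 = 18.92 MHz, appears at 17.88 MHz.
100.68 MHz mod fs = 25 MHz.
25 MHz > fs/2 = 18.92 MHz, folds to fs − 25 MHz = 12.84 MHz.
Distinct values: {9.76 MHz, 11.44 MHz, 12.84 MHz, 16.62 MHz, 17.88 MHz} → 5.

5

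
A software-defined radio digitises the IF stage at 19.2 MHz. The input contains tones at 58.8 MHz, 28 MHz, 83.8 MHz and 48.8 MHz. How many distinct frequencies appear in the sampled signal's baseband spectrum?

fs/2 = 9.6 MHz.
58.8 MHz mod fs = 1.2 MHz.
1.2 MHz ≤ fs/2 = 9.6 MHz, appears at 1.2 MHz.
28 MHz mod fs = 8.8 MHz.
8.8 MHz ≤ fs/2 = 9.6 MHz, appears at 8.8 MHz.
83.8 MHz mod fs = 7 MHz.
7 MHz ≤ fs/2 = 9.6 MHz, appears at 7 MHz.
48.8 MHz mod fs = 10.4 MHz.
10.4 MHz > fs/2 = 9.6 MHz, folds to fs − 10.4 MHz = 8.8 MHz.
Distinct values: {1.2 MHz, 7 MHz, 8.8 MHz} → 3.

3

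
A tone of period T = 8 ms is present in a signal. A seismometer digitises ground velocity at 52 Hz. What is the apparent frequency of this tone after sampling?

T = 8 ms → f = 1/T = 125 Hz.
125 Hz mod fs = 21 Hz.
21 Hz ≤ fs/2 = 26 Hz, appears at 21 Hz.

21 Hz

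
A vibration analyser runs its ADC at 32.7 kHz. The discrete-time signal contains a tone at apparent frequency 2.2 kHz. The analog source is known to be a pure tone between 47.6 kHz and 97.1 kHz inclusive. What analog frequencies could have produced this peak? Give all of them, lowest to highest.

63.2 kHz, 67.6 kHz, 95.9 kHz

Frequencies that alias to 2.2 kHz are k·fs ± 2.2 kHz for integer k ≥ 0.
k=0: 2.2 kHz.
k=1: 30.5 kHz, 34.9 kHz.
k=2: 63.2 kHz, 67.6 kHz.
k=3: 95.9 kHz, 100.3 kHz.
k=4: 128.6 kHz, 133 kHz.
Within [47.6 kHz, 97.1 kHz]: 63.2 kHz, 67.6 kHz, 95.9 kHz.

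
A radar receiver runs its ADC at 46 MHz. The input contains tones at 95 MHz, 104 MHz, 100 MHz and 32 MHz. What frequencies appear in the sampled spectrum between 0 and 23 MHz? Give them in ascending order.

3 MHz, 8 MHz, 12 MHz, 14 MHz

fs/2 = 23 MHz.
95 MHz mod fs = 3 MHz.
3 MHz ≤ fs/2 = 23 MHz, appears at 3 MHz.
104 MHz mod fs = 12 MHz.
12 MHz ≤ fs/2 = 23 MHz, appears at 12 MHz.
100 MHz mod fs = 8 MHz.
8 MHz ≤ fs/2 = 23 MHz, appears at 8 MHz.
32 MHz > fs/2 = 23 MHz, folds to fs − 32 MHz = 14 MHz.
Distinct values: {3 MHz, 8 MHz, 12 MHz, 14 MHz}.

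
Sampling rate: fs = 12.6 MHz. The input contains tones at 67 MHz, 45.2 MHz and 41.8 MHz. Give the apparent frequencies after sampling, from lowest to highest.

fs/2 = 6.3 MHz.
67 MHz mod fs = 4 MHz.
4 MHz ≤ fs/2 = 6.3 MHz, appears at 4 MHz.
45.2 MHz mod fs = 7.4 MHz.
7.4 MHz > fs/2 = 6.3 MHz, folds to fs − 7.4 MHz = 5.2 MHz.
41.8 MHz mod fs = 4 MHz.
4 MHz ≤ fs/2 = 6.3 MHz, appears at 4 MHz.
Distinct values: {4 MHz, 5.2 MHz}.

4 MHz, 5.2 MHz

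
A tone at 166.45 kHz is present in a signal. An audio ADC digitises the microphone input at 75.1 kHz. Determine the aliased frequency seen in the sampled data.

166.45 kHz mod fs = 16.25 kHz.
16.25 kHz ≤ fs/2 = 37.55 kHz, appears at 16.25 kHz.

16.25 kHz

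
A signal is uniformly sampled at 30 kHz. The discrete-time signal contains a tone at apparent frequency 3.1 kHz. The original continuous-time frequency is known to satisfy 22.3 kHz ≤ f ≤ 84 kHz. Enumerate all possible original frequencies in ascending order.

Frequencies that alias to 3.1 kHz are k·fs ± 3.1 kHz for integer k ≥ 0.
k=0: 3.1 kHz.
k=1: 26.9 kHz, 33.1 kHz.
k=2: 56.9 kHz, 63.1 kHz.
k=3: 86.9 kHz, 93.1 kHz.
Within [22.3 kHz, 84 kHz]: 26.9 kHz, 33.1 kHz, 56.9 kHz, 63.1 kHz.

26.9 kHz, 33.1 kHz, 56.9 kHz, 63.1 kHz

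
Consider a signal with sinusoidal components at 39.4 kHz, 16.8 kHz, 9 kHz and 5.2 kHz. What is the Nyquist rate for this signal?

78.8 kHz

Highest-frequency component: 39.4 kHz.
Nyquist rate = 2 × 39.4 kHz = 78.8 kHz.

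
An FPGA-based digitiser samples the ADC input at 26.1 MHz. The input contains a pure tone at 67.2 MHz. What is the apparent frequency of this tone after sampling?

11.1 MHz

67.2 MHz mod fs = 15 MHz.
15 MHz > fs/2 = 13.05 MHz, folds to fs − 15 MHz = 11.1 MHz.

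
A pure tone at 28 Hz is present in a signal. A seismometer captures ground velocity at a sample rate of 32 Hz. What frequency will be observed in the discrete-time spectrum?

4 Hz

28 Hz > fs/2 = 16 Hz, folds to fs − 28 Hz = 4 Hz.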